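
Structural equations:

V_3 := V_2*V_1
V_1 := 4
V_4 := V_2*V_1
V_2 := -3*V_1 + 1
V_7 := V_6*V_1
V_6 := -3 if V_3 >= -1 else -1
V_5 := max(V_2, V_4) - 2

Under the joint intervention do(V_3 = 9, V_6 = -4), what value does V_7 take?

-16

Under do(V_3 = 9, V_6 = -4), each intervened variable's structural equation is replaced by its fixed value.
V_7 = V_6*V_1  [with V_6=-4, V_1=4]  = -16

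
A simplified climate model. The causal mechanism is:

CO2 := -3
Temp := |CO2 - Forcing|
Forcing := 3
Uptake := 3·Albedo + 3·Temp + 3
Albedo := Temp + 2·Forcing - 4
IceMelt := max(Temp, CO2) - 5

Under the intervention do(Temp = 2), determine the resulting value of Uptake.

The intervention breaks the incoming arrows to Temp: Temp := |CO2 - Forcing| no longer applies, and Temp = 2.
Albedo = Temp + 2·Forcing - 4  [with Temp=2, Forcing=3]  = 4
Uptake = 3·Albedo + 3·Temp + 3  [with Albedo=4, Temp=2]  = 21

21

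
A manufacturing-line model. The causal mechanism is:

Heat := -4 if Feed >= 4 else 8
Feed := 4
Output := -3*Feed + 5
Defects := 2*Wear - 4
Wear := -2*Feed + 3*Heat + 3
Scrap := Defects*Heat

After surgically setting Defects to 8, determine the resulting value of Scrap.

-32

Intervening sets Defects = 8 and removes its equation (Defects := 2*Wear - 4).
Heat = -4 if Feed >= 4 else 8  [with Feed=4]  = -4
Scrap = Defects*Heat  [with Defects=8, Heat=-4]  = -32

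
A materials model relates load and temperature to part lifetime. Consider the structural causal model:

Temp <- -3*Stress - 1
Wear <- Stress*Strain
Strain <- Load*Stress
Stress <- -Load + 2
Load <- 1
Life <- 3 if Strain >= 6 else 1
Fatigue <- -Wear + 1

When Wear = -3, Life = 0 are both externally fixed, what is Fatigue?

Under do(Wear = -3, Life = 0), each intervened variable's structural equation is replaced by its fixed value.
Fatigue = -Wear + 1  [with Wear=-3]  = 4

4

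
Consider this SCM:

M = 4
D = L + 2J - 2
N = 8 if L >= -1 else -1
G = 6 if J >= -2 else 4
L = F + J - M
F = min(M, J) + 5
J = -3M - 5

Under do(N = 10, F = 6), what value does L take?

Under do(N = 10, F = 6), each intervened variable's structural equation is replaced by its fixed value.
J = -3M - 5  [with M=4]  = -17
L = F + J - M  [with F=6, J=-17, M=4]  = -15

-15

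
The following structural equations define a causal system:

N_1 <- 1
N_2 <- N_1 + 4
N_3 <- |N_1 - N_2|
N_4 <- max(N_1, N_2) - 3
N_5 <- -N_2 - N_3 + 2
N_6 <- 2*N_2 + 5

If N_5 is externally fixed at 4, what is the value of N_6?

15

The intervention breaks the incoming arrows to N_5: N_5 <- -N_2 - N_3 + 2 no longer applies, and N_5 = 4.
Since N_6 is not a descendant of the intervened variable, it is unaffected.
N_2 = N_1 + 4  [with N_1=1]  = 5
N_6 = 2*N_2 + 5  [with N_2=5]  = 15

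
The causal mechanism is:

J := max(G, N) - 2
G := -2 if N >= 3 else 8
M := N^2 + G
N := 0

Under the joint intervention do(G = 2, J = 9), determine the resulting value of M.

The joint intervention fixes G = 2, J = 9, removing each variable's own equation.
M = N^2 + G  [with N=0, G=2]  = 2

2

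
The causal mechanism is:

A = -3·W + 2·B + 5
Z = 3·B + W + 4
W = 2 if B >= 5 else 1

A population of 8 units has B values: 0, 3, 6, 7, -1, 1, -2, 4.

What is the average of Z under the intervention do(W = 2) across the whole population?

Under do(W=2), W's equation is replaced by W=2 for every unit. Per-unit Z: 6, 15, 24, 27, 3, 9, 0, 18. Mean = 12.75.

12.75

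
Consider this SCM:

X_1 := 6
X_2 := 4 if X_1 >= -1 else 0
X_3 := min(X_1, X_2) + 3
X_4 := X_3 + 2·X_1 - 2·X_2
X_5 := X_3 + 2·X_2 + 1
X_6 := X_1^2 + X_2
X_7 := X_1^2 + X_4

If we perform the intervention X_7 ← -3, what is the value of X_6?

Intervening sets X_7 = -3 and removes its equation (X_7 := X_1^2 + X_4).
Since X_6 is not a descendant of the intervened variable, it is unaffected.
X_2 = 4 if X_1 >= -1 else 0  [with X_1=6]  = 4
X_6 = X_1^2 + X_2  [with X_1=6, X_2=4]  = 40

40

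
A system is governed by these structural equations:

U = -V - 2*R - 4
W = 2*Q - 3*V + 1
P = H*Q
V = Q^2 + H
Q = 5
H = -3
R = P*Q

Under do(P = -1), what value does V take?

do(P=-1) replaces the equation P = H*Q with the constant P = -1.
V is not downstream of the intervention, so its value is determined by the original equations.
V = Q^2 + H  [with Q=5, H=-3]  = 22

22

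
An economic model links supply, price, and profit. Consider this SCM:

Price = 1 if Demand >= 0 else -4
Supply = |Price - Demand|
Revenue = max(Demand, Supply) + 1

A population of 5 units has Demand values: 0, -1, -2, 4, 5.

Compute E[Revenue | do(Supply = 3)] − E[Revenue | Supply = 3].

Under do(Supply=3), Supply's equation is replaced by Supply=3 for every unit. Per-unit Revenue: 4, 4, 4, 5, 6. Mean = 4.6.
E[Revenue|Supply=3] averages over only the 2 units with Supply=3 (Demand = -1, 4): Revenue = 4, 5, mean 4.5.
Difference = 4.6 − 4.5 = 0.1.

0.1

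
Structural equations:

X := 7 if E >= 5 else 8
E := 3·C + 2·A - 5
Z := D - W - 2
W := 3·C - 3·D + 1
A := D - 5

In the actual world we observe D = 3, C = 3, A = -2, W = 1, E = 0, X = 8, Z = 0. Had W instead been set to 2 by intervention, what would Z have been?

The intervention breaks the incoming arrows to W: W := 3·C - 3·D + 1 no longer applies, and W = 2.
Z = D - W - 2  [with D=3, W=2]  = -1

-1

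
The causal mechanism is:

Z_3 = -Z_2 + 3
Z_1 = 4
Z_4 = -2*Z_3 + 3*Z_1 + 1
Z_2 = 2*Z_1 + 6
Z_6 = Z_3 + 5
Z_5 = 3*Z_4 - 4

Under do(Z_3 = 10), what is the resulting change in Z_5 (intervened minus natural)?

-126

do(Z_3=10) replaces the equation Z_3 = -Z_2 + 3 with the constant Z_3 = 10.
Z_4 = -2*Z_3 + 3*Z_1 + 1  [with Z_3=10, Z_1=4]  = -7
Z_5 = 3*Z_4 - 4  [with Z_4=-7]  = -25
Without intervention: Z_2 = 2*Z_1 + 6  [with Z_1=4]  = 14; Z_3 = -Z_2 + 3  [with Z_2=14]  = -11; Z_4 = -2*Z_3 + 3*Z_1 + 1  [with Z_3=-11, Z_1=4]  = 35; Z_5 = 3*Z_4 - 4  [with Z_4=35]  = 101.
Change = -25 − 101 = -126.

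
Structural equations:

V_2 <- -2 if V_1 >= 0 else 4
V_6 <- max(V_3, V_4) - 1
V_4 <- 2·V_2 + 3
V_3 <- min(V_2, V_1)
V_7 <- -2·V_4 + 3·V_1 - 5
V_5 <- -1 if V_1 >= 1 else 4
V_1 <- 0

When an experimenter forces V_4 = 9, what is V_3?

Under do(V_4=9), the mechanism V_4 <- 2·V_2 + 3 is discarded; V_4 is fixed at 9.
Since V_3 is not a descendant of the intervened variable, it is unaffected.
V_2 = -2 if V_1 >= 0 else 4  [with V_1=0]  = -2
V_3 = min(V_2, V_1)  [with V_2=-2, V_1=0]  = -2

-2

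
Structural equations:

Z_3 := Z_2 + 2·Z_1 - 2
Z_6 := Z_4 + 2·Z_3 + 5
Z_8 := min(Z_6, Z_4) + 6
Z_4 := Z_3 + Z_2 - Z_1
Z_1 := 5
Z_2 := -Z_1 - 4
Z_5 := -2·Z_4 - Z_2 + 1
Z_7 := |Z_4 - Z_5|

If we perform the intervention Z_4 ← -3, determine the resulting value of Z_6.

0

Under do(Z_4=-3), the mechanism Z_4 := Z_3 + Z_2 - Z_1 is discarded; Z_4 is fixed at -3.
Z_2 = -Z_1 - 4  [with Z_1=5]  = -9
Z_3 = Z_2 + 2·Z_1 - 2  [with Z_2=-9, Z_1=5]  = -1
Z_6 = Z_4 + 2·Z_3 + 5  [with Z_4=-3, Z_3=-1]  = 0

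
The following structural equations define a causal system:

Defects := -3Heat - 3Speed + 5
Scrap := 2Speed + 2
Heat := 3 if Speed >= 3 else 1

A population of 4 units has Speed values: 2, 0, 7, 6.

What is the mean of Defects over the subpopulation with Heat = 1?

-1

E[Defects|Heat=1] averages over only the 2 units with Heat=1 (Speed = 2, 0): Defects = -4, 2, mean -1.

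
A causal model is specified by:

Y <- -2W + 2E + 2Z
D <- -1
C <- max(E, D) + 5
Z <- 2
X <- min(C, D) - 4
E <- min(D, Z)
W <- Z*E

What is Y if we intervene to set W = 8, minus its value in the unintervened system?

The intervention breaks the incoming arrows to W: W <- Z*E no longer applies, and W = 8.
E = min(D, Z)  [with D=-1, Z=2]  = -1
Y = -2W + 2E + 2Z  [with W=8, E=-1, Z=2]  = -14
Without intervention: E = min(D, Z)  [with D=-1, Z=2]  = -1; W = Z*E  [with Z=2, E=-1]  = -2; Y = -2W + 2E + 2Z  [with W=-2, E=-1, Z=2]  = 6.
Change = -14 − 6 = -20.

-20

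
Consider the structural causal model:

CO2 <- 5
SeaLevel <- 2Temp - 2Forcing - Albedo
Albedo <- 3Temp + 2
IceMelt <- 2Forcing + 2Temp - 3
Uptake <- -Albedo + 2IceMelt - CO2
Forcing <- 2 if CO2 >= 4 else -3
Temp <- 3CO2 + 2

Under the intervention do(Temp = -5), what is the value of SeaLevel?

The intervention breaks the incoming arrows to Temp: Temp <- 3CO2 + 2 no longer applies, and Temp = -5.
Forcing = 2 if CO2 >= 4 else -3  [with CO2=5]  = 2
Albedo = 3Temp + 2  [with Temp=-5]  = -13
SeaLevel = 2Temp - 2Forcing - Albedo  [with Temp=-5, Forcing=2, Albedo=-13]  = -1

-1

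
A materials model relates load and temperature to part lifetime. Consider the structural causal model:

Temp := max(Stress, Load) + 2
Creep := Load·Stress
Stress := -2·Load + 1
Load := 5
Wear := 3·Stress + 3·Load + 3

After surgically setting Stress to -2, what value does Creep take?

Under do(Stress=-2), the mechanism Stress := -2·Load + 1 is discarded; Stress is fixed at -2.
Creep = Load·Stress  [with Load=5, Stress=-2]  = -10

-10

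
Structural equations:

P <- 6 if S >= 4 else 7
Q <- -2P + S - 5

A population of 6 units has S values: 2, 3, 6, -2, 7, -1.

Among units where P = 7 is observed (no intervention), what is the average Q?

Observing P=7 restricts to units where P's equation naturally yields 7: S ∈ {2, 3, -2, -1}. In that subpopulation Q = -17, -16, -21, -20, mean -18.5.

-18.5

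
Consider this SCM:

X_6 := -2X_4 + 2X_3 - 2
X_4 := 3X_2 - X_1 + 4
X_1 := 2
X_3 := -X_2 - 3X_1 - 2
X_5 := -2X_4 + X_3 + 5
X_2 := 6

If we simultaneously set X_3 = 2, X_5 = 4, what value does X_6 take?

Setting X_3 = 2, X_5 = 4 by intervention discards those variables' equations.
X_4 = 3X_2 - X_1 + 4  [with X_2=6, X_1=2]  = 20
X_6 = -2X_4 + 2X_3 - 2  [with X_4=20, X_3=2]  = -38

-38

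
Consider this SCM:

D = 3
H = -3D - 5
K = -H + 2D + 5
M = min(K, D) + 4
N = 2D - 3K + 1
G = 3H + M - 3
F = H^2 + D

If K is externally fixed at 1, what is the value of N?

4

do(K=1) replaces the equation K = -H + 2D + 5 with the constant K = 1.
N = 2D - 3K + 1  [with D=3, K=1]  = 4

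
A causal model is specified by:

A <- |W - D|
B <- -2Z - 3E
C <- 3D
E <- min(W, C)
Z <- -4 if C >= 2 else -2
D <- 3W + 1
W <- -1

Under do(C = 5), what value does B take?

The intervention breaks the incoming arrows to C: C <- 3D no longer applies, and C = 5.
E = min(W, C)  [with W=-1, C=5]  = -1
Z = -4 if C >= 2 else -2  [with C=5]  = -4
B = -2Z - 3E  [with Z=-4, E=-1]  = 11

11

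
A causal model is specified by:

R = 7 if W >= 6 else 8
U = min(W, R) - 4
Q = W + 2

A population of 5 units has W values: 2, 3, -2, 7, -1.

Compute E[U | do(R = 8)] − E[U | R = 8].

do(R=8) breaks R's dependence on W. With R=8 fixed, U across the units is -2, -1, -6, 3, -5, mean -2.2.
Conditioning on R=8 selects the 4 unit(s) with W ∈ {2, 3, -2, -1}. Their U values: -2, -1, -6, -5. Mean = -3.5.
Difference = -2.2 − (-3.5) = 1.3.

1.3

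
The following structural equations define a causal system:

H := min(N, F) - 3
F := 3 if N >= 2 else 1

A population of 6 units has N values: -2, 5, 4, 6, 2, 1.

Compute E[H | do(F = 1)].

Under do(F=1), F's equation is replaced by F=1 for every unit. Per-unit H: -5, -2, -2, -2, -2, -2. Mean = -2.5.

-2.5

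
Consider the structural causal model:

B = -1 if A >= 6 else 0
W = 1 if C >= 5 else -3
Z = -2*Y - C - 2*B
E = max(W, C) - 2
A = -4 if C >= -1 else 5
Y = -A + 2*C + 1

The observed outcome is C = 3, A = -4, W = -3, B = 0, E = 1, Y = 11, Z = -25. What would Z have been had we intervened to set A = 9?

Under do(A=9), the mechanism A = -4 if C >= -1 else 5 is discarded; A is fixed at 9.
B = -1 if A >= 6 else 0  [with A=9]  = -1
Y = -A + 2*C + 1  [with A=9, C=3]  = -2
Z = -2*Y - C - 2*B  [with Y=-2, C=3, B=-1]  = 3

3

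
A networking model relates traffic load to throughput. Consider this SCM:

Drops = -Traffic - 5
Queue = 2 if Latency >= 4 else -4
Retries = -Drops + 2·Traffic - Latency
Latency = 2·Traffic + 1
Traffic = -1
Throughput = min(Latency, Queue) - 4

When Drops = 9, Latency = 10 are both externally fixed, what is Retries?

The joint intervention fixes Drops = 9, Latency = 10, removing each variable's own equation.
Retries = -Drops + 2·Traffic - Latency  [with Drops=9, Traffic=-1, Latency=10]  = -21

-21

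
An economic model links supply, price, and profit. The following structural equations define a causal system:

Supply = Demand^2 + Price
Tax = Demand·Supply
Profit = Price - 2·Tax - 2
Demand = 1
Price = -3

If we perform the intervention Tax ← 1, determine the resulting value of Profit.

Intervening sets Tax = 1 and removes its equation (Tax = Demand·Supply).
Profit = Price - 2·Tax - 2  [with Price=-3, Tax=1]  = -7

-7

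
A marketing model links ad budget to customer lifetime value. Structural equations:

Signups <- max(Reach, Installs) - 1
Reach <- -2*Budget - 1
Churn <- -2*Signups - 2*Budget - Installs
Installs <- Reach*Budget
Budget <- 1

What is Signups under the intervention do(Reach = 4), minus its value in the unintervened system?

Under do(Reach=4), the mechanism Reach <- -2*Budget - 1 is discarded; Reach is fixed at 4.
Installs = Reach*Budget  [with Reach=4, Budget=1]  = 4
Signups = max(Reach, Installs) - 1  [with Reach=4, Installs=4]  = 3
Without intervention: Reach = -2*Budget - 1  [with Budget=1]  = -3; Installs = Reach*Budget  [with Reach=-3, Budget=1]  = -3; Signups = max(Reach, Installs) - 1  [with Reach=-3, Installs=-3]  = -4.
Change = 3 − (-4) = 7.

7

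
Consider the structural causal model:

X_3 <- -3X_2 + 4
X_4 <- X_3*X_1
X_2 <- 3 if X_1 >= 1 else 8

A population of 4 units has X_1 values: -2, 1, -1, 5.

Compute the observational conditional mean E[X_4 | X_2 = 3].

Observing X_2=3 restricts to units where X_2's equation naturally yields 3: X_1 ∈ {1, 5}. In that subpopulation X_4 = -5, -25, mean -15.

-15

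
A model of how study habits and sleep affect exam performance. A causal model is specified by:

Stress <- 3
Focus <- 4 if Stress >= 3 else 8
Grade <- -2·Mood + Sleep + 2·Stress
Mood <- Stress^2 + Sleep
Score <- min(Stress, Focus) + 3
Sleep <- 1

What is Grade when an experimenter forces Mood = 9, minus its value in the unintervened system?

2

The intervention breaks the incoming arrows to Mood: Mood <- Stress^2 + Sleep no longer applies, and Mood = 9.
Grade = -2·Mood + Sleep + 2·Stress  [with Mood=9, Sleep=1, Stress=3]  = -11
Without intervention: Mood = Stress^2 + Sleep  [with Stress=3, Sleep=1]  = 10; Grade = -2·Mood + Sleep + 2·Stress  [with Mood=10, Sleep=1, Stress=3]  = -13.
Change = -11 − (-13) = 2.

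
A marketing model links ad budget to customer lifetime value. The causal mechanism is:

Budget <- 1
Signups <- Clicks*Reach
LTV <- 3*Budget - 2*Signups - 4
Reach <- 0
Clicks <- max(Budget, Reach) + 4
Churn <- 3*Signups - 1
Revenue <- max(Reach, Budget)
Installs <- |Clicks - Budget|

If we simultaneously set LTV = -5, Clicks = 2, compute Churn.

-1

The joint intervention fixes LTV = -5, Clicks = 2, removing each variable's own equation.
Signups = Clicks*Reach  [with Clicks=2, Reach=0]  = 0
Churn = 3*Signups - 1  [with Signups=0]  = -1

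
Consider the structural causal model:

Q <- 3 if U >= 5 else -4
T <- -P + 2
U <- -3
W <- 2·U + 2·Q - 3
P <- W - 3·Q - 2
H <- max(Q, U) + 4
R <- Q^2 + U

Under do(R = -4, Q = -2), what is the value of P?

-9

Setting R = -4, Q = -2 by intervention discards those variables' equations.
W = 2·U + 2·Q - 3  [with U=-3, Q=-2]  = -13
P = W - 3·Q - 2  [with W=-13, Q=-2]  = -9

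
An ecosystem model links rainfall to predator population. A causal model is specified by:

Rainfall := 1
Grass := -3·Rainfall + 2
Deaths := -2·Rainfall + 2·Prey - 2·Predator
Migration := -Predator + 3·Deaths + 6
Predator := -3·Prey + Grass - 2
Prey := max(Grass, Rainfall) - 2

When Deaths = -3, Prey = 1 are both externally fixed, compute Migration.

3

The joint intervention fixes Deaths = -3, Prey = 1, removing each variable's own equation.
Grass = -3·Rainfall + 2  [with Rainfall=1]  = -1
Predator = -3·Prey + Grass - 2  [with Prey=1, Grass=-1]  = -6
Migration = -Predator + 3·Deaths + 6  [with Predator=-6, Deaths=-3]  = 3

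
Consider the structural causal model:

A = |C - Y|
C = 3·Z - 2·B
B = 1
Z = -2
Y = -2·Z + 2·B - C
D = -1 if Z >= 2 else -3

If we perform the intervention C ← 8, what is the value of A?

10

do(C=8) replaces the equation C = 3·Z - 2·B with the constant C = 8.
Y = -2·Z + 2·B - C  [with Z=-2, B=1, C=8]  = -2
A = |C - Y|  [with C=8, Y=-2]  = 10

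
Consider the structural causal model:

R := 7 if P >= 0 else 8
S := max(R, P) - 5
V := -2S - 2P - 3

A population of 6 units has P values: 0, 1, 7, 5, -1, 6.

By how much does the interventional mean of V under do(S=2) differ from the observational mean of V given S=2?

1.6

Under do(S=2), S's equation is replaced by S=2 for every unit. Per-unit V: -7, -9, -21, -17, -5, -19. Mean = -13.
Observing S=2 restricts to units where S's equation naturally yields 2: P ∈ {0, 1, 7, 5, 6}. In that subpopulation V = -7, -9, -21, -17, -19, mean -14.6.
Difference = -13 − (-14.6) = 1.6.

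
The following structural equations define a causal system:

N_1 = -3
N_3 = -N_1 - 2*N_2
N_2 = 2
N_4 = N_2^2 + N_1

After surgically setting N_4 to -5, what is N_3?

-1

Under do(N_4=-5), the mechanism N_4 = N_2^2 + N_1 is discarded; N_4 is fixed at -5.
Since N_3 is not a descendant of the intervened variable, it is unaffected.
N_3 = -N_1 - 2*N_2  [with N_1=-3, N_2=2]  = -1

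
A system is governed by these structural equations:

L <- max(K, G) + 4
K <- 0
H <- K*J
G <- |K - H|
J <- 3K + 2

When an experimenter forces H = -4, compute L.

do(H=-4) replaces the equation H <- K*J with the constant H = -4.
G = |K - H|  [with K=0, H=-4]  = 4
L = max(K, G) + 4  [with K=0, G=4]  = 8

8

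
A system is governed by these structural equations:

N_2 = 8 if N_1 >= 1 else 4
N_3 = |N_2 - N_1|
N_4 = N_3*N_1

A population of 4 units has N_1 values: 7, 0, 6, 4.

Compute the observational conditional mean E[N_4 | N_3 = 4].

8

Observing N_3=4 restricts to units where N_3's equation naturally yields 4: N_1 ∈ {0, 4}. In that subpopulation N_4 = 0, 16, mean 8.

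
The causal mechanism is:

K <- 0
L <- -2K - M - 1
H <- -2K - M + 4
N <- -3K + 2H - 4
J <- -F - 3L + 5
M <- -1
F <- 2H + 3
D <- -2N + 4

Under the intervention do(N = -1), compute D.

6

Intervening sets N = -1 and removes its equation (N <- -3K + 2H - 4).
D = -2N + 4  [with N=-1]  = 6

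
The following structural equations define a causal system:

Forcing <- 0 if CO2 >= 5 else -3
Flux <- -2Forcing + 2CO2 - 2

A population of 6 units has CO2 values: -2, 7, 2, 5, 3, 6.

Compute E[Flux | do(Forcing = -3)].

Under do(Forcing=-3), Forcing's equation is replaced by Forcing=-3 for every unit. Per-unit Flux: 0, 18, 8, 14, 10, 16. Mean = 11.

11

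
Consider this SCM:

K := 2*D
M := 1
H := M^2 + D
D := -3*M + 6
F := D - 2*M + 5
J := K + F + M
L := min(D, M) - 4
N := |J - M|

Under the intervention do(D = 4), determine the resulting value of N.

15

do(D=4) replaces the equation D := -3*M + 6 with the constant D = 4.
F = D - 2*M + 5  [with D=4, M=1]  = 7
K = 2*D  [with D=4]  = 8
J = K + F + M  [with K=8, F=7, M=1]  = 16
N = |J - M|  [with J=16, M=1]  = 15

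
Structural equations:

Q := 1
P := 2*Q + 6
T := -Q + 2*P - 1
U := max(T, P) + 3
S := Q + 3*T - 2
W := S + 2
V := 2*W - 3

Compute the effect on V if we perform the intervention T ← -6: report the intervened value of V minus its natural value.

-120

The intervention breaks the incoming arrows to T: T := -Q + 2*P - 1 no longer applies, and T = -6.
S = Q + 3*T - 2  [with Q=1, T=-6]  = -19
W = S + 2  [with S=-19]  = -17
V = 2*W - 3  [with W=-17]  = -37
Without intervention: P = 2*Q + 6  [with Q=1]  = 8; T = -Q + 2*P - 1  [with Q=1, P=8]  = 14; S = Q + 3*T - 2  [with Q=1, T=14]  = 41; W = S + 2  [with S=41]  = 43; V = 2*W - 3  [with W=43]  = 83.
Change = -37 − 83 = -120.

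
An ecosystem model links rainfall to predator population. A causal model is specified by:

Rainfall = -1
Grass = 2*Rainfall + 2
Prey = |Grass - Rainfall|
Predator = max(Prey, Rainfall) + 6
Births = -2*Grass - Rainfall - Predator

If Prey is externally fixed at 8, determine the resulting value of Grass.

Under do(Prey=8), the mechanism Prey = |Grass - Rainfall| is discarded; Prey is fixed at 8.
Since Grass is not a descendant of the intervened variable, it is unaffected.
Grass = 2*Rainfall + 2  [with Rainfall=-1]  = 0

0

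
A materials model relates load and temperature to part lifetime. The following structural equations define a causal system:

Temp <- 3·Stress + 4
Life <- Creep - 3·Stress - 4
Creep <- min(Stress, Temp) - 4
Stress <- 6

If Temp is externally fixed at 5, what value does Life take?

Under do(Temp=5), the mechanism Temp <- 3·Stress + 4 is discarded; Temp is fixed at 5.
Creep = min(Stress, Temp) - 4  [with Stress=6, Temp=5]  = 1
Life = Creep - 3·Stress - 4  [with Creep=1, Stress=6]  = -21

-21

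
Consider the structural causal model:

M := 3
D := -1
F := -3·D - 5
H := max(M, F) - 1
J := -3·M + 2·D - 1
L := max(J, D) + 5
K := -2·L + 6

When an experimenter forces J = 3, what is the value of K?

Under do(J=3), the mechanism J := -3·M + 2·D - 1 is discarded; J is fixed at 3.
L = max(J, D) + 5  [with J=3, D=-1]  = 8
K = -2·L + 6  [with L=8]  = -10

-10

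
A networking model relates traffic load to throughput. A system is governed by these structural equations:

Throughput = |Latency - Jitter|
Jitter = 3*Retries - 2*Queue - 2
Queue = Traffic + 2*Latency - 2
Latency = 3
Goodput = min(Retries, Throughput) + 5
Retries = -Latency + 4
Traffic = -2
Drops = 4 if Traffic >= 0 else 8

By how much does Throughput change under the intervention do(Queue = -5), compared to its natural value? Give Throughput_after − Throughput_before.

The intervention breaks the incoming arrows to Queue: Queue = Traffic + 2*Latency - 2 no longer applies, and Queue = -5.
Retries = -Latency + 4  [with Latency=3]  = 1
Jitter = 3*Retries - 2*Queue - 2  [with Retries=1, Queue=-5]  = 11
Throughput = |Latency - Jitter|  [with Latency=3, Jitter=11]  = 8
Without intervention: Queue = Traffic + 2*Latency - 2  [with Traffic=-2, Latency=3]  = 2; Retries = -Latency + 4  [with Latency=3]  = 1; Jitter = 3*Retries - 2*Queue - 2  [with Retries=1, Queue=2]  = -3; Throughput = |Latency - Jitter|  [with Latency=3, Jitter=-3]  = 6.
Change = 8 − 6 = 2.

2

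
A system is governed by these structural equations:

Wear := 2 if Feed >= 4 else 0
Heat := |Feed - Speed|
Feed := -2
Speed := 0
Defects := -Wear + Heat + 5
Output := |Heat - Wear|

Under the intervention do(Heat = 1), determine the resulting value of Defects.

do(Heat=1) replaces the equation Heat := |Feed - Speed| with the constant Heat = 1.
Wear = 2 if Feed >= 4 else 0  [with Feed=-2]  = 0
Defects = -Wear + Heat + 5  [with Wear=0, Heat=1]  = 6

6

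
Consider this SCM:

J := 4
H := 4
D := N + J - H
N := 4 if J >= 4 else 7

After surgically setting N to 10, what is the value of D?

10

The intervention breaks the incoming arrows to N: N := 4 if J >= 4 else 7 no longer applies, and N = 10.
D = N + J - H  [with N=10, J=4, H=4]  = 10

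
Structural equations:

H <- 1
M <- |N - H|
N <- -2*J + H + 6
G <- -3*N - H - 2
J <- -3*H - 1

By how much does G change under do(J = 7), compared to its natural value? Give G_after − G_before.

Under do(J=7), the mechanism J <- -3*H - 1 is discarded; J is fixed at 7.
N = -2*J + H + 6  [with J=7, H=1]  = -7
G = -3*N - H - 2  [with N=-7, H=1]  = 18
Without intervention: J = -3*H - 1  [with H=1]  = -4; N = -2*J + H + 6  [with J=-4, H=1]  = 15; G = -3*N - H - 2  [with N=15, H=1]  = -48.
Change = 18 − (-48) = 66.

66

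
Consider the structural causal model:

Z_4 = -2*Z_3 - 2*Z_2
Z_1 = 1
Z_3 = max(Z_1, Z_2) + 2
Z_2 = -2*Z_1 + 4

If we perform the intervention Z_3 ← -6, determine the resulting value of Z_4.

The intervention breaks the incoming arrows to Z_3: Z_3 = max(Z_1, Z_2) + 2 no longer applies, and Z_3 = -6.
Z_2 = -2*Z_1 + 4  [with Z_1=1]  = 2
Z_4 = -2*Z_3 - 2*Z_2  [with Z_3=-6, Z_2=2]  = 8

8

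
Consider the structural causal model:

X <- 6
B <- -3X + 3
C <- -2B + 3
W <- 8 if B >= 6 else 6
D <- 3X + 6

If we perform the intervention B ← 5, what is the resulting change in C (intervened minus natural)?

The intervention breaks the incoming arrows to B: B <- -3X + 3 no longer applies, and B = 5.
C = -2B + 3  [with B=5]  = -7
Without intervention: B = -3X + 3  [with X=6]  = -15; C = -2B + 3  [with B=-15]  = 33.
Change = -7 − 33 = -40.

-40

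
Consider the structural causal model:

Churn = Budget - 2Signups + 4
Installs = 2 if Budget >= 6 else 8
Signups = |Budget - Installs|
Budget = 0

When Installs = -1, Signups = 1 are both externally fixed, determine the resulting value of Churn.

2

Setting Installs = -1, Signups = 1 by intervention discards those variables' equations.
Churn = Budget - 2Signups + 4  [with Budget=0, Signups=1]  = 2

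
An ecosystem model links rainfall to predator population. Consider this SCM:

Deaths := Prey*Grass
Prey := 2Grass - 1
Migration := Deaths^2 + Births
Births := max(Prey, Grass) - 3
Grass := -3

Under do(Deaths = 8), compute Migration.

Intervening sets Deaths = 8 and removes its equation (Deaths := Prey*Grass).
Prey = 2Grass - 1  [with Grass=-3]  = -7
Births = max(Prey, Grass) - 3  [with Prey=-7, Grass=-3]  = -6
Migration = Deaths^2 + Births  [with Deaths=8, Births=-6]  = 58

58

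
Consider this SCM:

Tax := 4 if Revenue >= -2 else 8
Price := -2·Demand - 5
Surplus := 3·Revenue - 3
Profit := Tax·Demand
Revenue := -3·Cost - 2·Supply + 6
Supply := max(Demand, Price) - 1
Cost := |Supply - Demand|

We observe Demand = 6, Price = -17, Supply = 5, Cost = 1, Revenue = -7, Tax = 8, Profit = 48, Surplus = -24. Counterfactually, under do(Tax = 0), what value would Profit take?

Intervening sets Tax = 0 and removes its equation (Tax := 4 if Revenue >= -2 else 8).
Profit = Tax·Demand  [with Tax=0, Demand=6]  = 0

0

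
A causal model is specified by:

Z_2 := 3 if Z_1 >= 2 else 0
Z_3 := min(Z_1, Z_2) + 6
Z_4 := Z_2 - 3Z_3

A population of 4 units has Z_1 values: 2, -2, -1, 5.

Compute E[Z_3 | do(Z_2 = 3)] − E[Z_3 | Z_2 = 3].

-2

do(Z_2=3) breaks Z_2's dependence on Z_1. With Z_2=3 fixed, Z_3 across the units is 8, 4, 5, 9, mean 6.5.
Observing Z_2=3 restricts to units where Z_2's equation naturally yields 3: Z_1 ∈ {2, 5}. In that subpopulation Z_3 = 8, 9, mean 8.5.
Difference = 6.5 − 8.5 = -2.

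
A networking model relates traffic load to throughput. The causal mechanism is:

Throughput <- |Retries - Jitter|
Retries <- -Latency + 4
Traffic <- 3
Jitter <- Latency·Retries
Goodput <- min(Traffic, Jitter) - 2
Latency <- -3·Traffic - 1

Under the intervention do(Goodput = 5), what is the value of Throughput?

do(Goodput=5) replaces the equation Goodput <- min(Traffic, Jitter) - 2 with the constant Goodput = 5.
Since Throughput is not a descendant of the intervened variable, it is unaffected.
Latency = -3·Traffic - 1  [with Traffic=3]  = -10
Retries = -Latency + 4  [with Latency=-10]  = 14
Jitter = Latency·Retries  [with Latency=-10, Retries=14]  = -140
Throughput = |Retries - Jitter|  [with Retries=14, Jitter=-140]  = 154

154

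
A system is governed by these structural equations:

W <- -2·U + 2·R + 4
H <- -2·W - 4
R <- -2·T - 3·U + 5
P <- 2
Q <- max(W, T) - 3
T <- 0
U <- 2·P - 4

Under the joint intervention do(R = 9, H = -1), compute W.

22

Setting R = 9, H = -1 by intervention discards those variables' equations.
U = 2·P - 4  [with P=2]  = 0
W = -2·U + 2·R + 4  [with U=0, R=9]  = 22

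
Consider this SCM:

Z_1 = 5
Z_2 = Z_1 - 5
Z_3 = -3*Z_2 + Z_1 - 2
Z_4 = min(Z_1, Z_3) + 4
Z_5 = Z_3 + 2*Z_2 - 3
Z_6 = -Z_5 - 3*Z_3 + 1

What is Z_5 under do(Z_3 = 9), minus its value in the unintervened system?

6

do(Z_3=9) replaces the equation Z_3 = -3*Z_2 + Z_1 - 2 with the constant Z_3 = 9.
Z_2 = Z_1 - 5  [with Z_1=5]  = 0
Z_5 = Z_3 + 2*Z_2 - 3  [with Z_3=9, Z_2=0]  = 6
Without intervention: Z_2 = Z_1 - 5  [with Z_1=5]  = 0; Z_3 = -3*Z_2 + Z_1 - 2  [with Z_2=0, Z_1=5]  = 3; Z_5 = Z_3 + 2*Z_2 - 3  [with Z_3=3, Z_2=0]  = 0.
Change = 6 − 0 = 6.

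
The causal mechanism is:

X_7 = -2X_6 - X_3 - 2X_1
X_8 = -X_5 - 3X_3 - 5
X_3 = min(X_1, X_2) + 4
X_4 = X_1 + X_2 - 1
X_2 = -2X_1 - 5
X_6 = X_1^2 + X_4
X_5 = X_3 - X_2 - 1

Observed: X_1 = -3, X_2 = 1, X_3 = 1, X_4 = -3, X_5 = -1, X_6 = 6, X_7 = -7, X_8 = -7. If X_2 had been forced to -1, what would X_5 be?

do(X_2=-1) replaces the equation X_2 = -2X_1 - 5 with the constant X_2 = -1.
X_3 = min(X_1, X_2) + 4  [with X_1=-3, X_2=-1]  = 1
X_5 = X_3 - X_2 - 1  [with X_3=1, X_2=-1]  = 1

1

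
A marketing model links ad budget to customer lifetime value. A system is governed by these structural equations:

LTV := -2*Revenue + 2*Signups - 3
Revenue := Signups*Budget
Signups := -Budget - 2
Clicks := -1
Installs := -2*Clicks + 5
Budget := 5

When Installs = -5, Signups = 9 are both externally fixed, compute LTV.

-75

Setting Installs = -5, Signups = 9 by intervention discards those variables' equations.
Revenue = Signups*Budget  [with Signups=9, Budget=5]  = 45
LTV = -2*Revenue + 2*Signups - 3  [with Revenue=45, Signups=9]  = -75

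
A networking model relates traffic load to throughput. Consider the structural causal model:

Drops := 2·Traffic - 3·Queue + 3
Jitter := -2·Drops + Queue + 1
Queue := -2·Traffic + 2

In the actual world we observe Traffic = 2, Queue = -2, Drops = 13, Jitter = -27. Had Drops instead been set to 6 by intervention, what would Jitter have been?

The intervention breaks the incoming arrows to Drops: Drops := 2·Traffic - 3·Queue + 3 no longer applies, and Drops = 6.
Queue = -2·Traffic + 2  [with Traffic=2]  = -2
Jitter = -2·Drops + Queue + 1  [with Drops=6, Queue=-2]  = -13

-13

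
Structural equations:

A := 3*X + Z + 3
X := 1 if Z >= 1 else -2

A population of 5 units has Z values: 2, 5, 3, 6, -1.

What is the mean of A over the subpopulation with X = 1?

Observing X=1 restricts to units where X's equation naturally yields 1: Z ∈ {2, 5, 3, 6}. In that subpopulation A = 8, 11, 9, 12, mean 10.

10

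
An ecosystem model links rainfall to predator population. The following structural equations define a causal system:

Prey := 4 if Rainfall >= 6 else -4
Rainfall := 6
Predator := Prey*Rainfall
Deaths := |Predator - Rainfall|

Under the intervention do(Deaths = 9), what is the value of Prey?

The intervention breaks the incoming arrows to Deaths: Deaths := |Predator - Rainfall| no longer applies, and Deaths = 9.
Since Prey is not a descendant of the intervened variable, it is unaffected.
Prey = 4 if Rainfall >= 6 else -4  [with Rainfall=6]  = 4

4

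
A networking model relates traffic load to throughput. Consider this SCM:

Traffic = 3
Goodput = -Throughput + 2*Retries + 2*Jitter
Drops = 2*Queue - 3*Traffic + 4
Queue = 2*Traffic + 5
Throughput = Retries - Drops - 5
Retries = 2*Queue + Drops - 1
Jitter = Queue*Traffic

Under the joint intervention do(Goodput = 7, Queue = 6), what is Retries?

18

Under do(Goodput = 7, Queue = 6), each intervened variable's structural equation is replaced by its fixed value.
Drops = 2*Queue - 3*Traffic + 4  [with Queue=6, Traffic=3]  = 7
Retries = 2*Queue + Drops - 1  [with Queue=6, Drops=7]  = 18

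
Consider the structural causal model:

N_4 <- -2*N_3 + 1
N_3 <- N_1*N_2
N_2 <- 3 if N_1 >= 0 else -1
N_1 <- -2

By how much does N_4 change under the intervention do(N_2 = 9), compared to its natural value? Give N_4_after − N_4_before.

Under do(N_2=9), the mechanism N_2 <- 3 if N_1 >= 0 else -1 is discarded; N_2 is fixed at 9.
N_3 = N_1*N_2  [with N_1=-2, N_2=9]  = -18
N_4 = -2*N_3 + 1  [with N_3=-18]  = 37
Without intervention: N_2 = 3 if N_1 >= 0 else -1  [with N_1=-2]  = -1; N_3 = N_1*N_2  [with N_1=-2, N_2=-1]  = 2; N_4 = -2*N_3 + 1  [with N_3=2]  = -3.
Change = 37 − (-3) = 40.

40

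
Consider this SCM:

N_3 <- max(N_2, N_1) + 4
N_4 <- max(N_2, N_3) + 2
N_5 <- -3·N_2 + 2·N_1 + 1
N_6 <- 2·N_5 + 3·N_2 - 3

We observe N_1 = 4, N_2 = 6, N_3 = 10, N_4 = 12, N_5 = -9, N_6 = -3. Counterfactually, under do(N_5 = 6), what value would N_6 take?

27

The intervention breaks the incoming arrows to N_5: N_5 <- -3·N_2 + 2·N_1 + 1 no longer applies, and N_5 = 6.
N_6 = 2·N_5 + 3·N_2 - 3  [with N_5=6, N_2=6]  = 27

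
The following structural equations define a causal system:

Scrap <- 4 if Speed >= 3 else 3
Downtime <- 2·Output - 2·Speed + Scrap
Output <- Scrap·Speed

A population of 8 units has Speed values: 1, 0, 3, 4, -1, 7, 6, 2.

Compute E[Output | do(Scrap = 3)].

The intervention sets Scrap=3 in all 8 units regardless of Speed. Recomputing Output per unit gives 3, 0, 9, 12, -3, 21, 18, 6; average 8.25.

8.25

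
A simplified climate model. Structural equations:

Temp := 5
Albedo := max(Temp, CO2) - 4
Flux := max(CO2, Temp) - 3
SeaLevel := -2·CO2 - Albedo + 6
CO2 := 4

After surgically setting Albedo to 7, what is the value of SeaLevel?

The intervention breaks the incoming arrows to Albedo: Albedo := max(Temp, CO2) - 4 no longer applies, and Albedo = 7.
SeaLevel = -2·CO2 - Albedo + 6  [with CO2=4, Albedo=7]  = -9

-9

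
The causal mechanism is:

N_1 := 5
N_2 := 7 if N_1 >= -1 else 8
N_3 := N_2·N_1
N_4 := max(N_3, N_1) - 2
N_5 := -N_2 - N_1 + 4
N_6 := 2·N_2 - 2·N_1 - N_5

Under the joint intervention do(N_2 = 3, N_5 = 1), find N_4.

The joint intervention fixes N_2 = 3, N_5 = 1, removing each variable's own equation.
N_3 = N_2·N_1  [with N_2=3, N_1=5]  = 15
N_4 = max(N_3, N_1) - 2  [with N_3=15, N_1=5]  = 13

13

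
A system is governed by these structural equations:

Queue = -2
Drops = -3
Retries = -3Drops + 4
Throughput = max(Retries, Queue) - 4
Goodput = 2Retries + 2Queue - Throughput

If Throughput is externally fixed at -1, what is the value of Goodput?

Intervening sets Throughput = -1 and removes its equation (Throughput = max(Retries, Queue) - 4).
Retries = -3Drops + 4  [with Drops=-3]  = 13
Goodput = 2Retries + 2Queue - Throughput  [with Retries=13, Queue=-2, Throughput=-1]  = 23

23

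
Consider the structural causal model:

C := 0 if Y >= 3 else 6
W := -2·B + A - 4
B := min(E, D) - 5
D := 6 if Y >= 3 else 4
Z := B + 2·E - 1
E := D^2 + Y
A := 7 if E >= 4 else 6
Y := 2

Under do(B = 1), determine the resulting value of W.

Under do(B=1), the mechanism B := min(E, D) - 5 is discarded; B is fixed at 1.
D = 6 if Y >= 3 else 4  [with Y=2]  = 4
E = D^2 + Y  [with D=4, Y=2]  = 18
A = 7 if E >= 4 else 6  [with E=18]  = 7
W = -2·B + A - 4  [with B=1, A=7]  = 1

1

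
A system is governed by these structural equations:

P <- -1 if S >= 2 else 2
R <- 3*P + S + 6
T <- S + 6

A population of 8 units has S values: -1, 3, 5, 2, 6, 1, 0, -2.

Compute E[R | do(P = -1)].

4.75

The intervention sets P=-1 in all 8 units regardless of S. Recomputing R per unit gives 2, 6, 8, 5, 9, 4, 3, 1; average 4.75.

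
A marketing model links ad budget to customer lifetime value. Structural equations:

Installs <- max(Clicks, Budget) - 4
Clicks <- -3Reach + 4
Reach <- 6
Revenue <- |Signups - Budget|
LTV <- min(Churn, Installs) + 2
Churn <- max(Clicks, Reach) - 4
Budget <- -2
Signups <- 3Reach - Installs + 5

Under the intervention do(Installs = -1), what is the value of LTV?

1

do(Installs=-1) replaces the equation Installs <- max(Clicks, Budget) - 4 with the constant Installs = -1.
Clicks = -3Reach + 4  [with Reach=6]  = -14
Churn = max(Clicks, Reach) - 4  [with Clicks=-14, Reach=6]  = 2
LTV = min(Churn, Installs) + 2  [with Churn=2, Installs=-1]  = 1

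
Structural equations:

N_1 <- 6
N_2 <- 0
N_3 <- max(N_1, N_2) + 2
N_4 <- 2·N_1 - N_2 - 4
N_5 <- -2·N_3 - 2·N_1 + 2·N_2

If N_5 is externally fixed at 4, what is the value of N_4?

8

The intervention breaks the incoming arrows to N_5: N_5 <- -2·N_3 - 2·N_1 + 2·N_2 no longer applies, and N_5 = 4.
Since N_4 is not a descendant of the intervened variable, it is unaffected.
N_4 = 2·N_1 - N_2 - 4  [with N_1=6, N_2=0]  = 8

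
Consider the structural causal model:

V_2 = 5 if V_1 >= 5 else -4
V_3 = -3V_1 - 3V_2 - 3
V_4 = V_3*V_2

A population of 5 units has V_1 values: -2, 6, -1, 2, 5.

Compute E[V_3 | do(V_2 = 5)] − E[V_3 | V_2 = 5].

do(V_2=5) breaks V_2's dependence on V_1. With V_2=5 fixed, V_3 across the units is -12, -36, -15, -24, -33, mean -24.
Conditioning on V_2=5 selects the 2 unit(s) with V_1 ∈ {6, 5}. Their V_3 values: -36, -33. Mean = -34.5.
Difference = -24 − (-34.5) = 10.5.

10.5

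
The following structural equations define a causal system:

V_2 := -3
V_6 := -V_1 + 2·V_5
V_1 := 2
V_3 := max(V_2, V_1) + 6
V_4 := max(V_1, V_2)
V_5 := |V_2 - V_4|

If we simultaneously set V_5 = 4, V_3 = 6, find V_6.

The joint intervention fixes V_5 = 4, V_3 = 6, removing each variable's own equation.
V_6 = -V_1 + 2·V_5  [with V_1=2, V_5=4]  = 6

6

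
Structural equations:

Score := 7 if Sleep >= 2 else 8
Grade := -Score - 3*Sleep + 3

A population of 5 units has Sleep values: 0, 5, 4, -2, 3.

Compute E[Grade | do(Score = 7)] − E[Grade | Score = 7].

6

The intervention sets Score=7 in all 5 units regardless of Sleep. Recomputing Grade per unit gives -4, -19, -16, 2, -13; average -10.
E[Grade|Score=7] averages over only the 3 units with Score=7 (Sleep = 5, 4, 3): Grade = -19, -16, -13, mean -16.
Difference = -10 − (-16) = 6.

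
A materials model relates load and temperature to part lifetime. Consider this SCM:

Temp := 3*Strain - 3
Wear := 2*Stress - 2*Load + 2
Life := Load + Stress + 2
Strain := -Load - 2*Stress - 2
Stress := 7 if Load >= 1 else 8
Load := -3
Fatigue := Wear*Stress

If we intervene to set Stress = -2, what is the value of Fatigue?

Under do(Stress=-2), the mechanism Stress := 7 if Load >= 1 else 8 is discarded; Stress is fixed at -2.
Wear = 2*Stress - 2*Load + 2  [with Stress=-2, Load=-3]  = 4
Fatigue = Wear*Stress  [with Wear=4, Stress=-2]  = -8

-8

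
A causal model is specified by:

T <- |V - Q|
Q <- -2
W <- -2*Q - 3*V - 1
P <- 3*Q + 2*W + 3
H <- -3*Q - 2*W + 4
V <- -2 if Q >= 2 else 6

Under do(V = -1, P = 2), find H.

Setting V = -1, P = 2 by intervention discards those variables' equations.
W = -2*Q - 3*V - 1  [with Q=-2, V=-1]  = 6
H = -3*Q - 2*W + 4  [with Q=-2, W=6]  = -2

-2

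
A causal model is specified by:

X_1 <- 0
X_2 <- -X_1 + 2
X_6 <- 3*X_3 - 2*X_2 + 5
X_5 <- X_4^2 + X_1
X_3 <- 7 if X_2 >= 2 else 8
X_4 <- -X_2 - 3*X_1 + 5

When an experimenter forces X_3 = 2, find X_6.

7

The intervention breaks the incoming arrows to X_3: X_3 <- 7 if X_2 >= 2 else 8 no longer applies, and X_3 = 2.
X_2 = -X_1 + 2  [with X_1=0]  = 2
X_6 = 3*X_3 - 2*X_2 + 5  [with X_3=2, X_2=2]  = 7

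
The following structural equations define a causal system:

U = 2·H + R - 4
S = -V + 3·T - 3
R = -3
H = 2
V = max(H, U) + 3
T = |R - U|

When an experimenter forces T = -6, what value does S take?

Under do(T=-6), the mechanism T = |R - U| is discarded; T is fixed at -6.
U = 2·H + R - 4  [with H=2, R=-3]  = -3
V = max(H, U) + 3  [with H=2, U=-3]  = 5
S = -V + 3·T - 3  [with V=5, T=-6]  = -26

-26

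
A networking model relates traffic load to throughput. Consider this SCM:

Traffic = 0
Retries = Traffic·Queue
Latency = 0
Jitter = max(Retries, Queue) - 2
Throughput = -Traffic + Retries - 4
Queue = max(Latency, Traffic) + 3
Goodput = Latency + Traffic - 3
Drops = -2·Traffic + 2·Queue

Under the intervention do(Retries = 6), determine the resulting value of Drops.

The intervention breaks the incoming arrows to Retries: Retries = Traffic·Queue no longer applies, and Retries = 6.
Since Drops is not a descendant of the intervened variable, it is unaffected.
Queue = max(Latency, Traffic) + 3  [with Latency=0, Traffic=0]  = 3
Drops = -2·Traffic + 2·Queue  [with Traffic=0, Queue=3]  = 6

6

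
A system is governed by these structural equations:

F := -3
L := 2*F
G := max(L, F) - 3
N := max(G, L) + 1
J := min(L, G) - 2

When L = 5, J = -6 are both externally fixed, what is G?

2

Under do(L = 5, J = -6), each intervened variable's structural equation is replaced by its fixed value.
G = max(L, F) - 3  [with L=5, F=-3]  = 2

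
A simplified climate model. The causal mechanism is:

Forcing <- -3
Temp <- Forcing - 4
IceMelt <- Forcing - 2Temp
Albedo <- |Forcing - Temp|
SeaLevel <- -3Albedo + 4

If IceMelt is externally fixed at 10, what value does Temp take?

Under do(IceMelt=10), the mechanism IceMelt <- Forcing - 2Temp is discarded; IceMelt is fixed at 10.
Since Temp is not a descendant of the intervened variable, it is unaffected.
Temp = Forcing - 4  [with Forcing=-3]  = -7

-7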